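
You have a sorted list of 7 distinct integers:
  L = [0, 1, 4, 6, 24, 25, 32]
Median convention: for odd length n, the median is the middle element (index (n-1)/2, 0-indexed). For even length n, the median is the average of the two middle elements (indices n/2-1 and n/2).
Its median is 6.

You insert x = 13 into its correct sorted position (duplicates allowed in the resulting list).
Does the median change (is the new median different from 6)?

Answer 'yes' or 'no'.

Answer: yes

Derivation:
Old median = 6
Insert x = 13
New median = 19/2
Changed? yes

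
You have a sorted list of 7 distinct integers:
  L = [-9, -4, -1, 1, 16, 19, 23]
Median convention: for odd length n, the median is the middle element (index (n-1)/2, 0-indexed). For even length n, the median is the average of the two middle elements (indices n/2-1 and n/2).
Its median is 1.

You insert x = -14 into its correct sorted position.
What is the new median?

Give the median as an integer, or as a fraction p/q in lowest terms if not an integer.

Old list (sorted, length 7): [-9, -4, -1, 1, 16, 19, 23]
Old median = 1
Insert x = -14
Old length odd (7). Middle was index 3 = 1.
New length even (8). New median = avg of two middle elements.
x = -14: 0 elements are < x, 7 elements are > x.
New sorted list: [-14, -9, -4, -1, 1, 16, 19, 23]
New median = 0

Answer: 0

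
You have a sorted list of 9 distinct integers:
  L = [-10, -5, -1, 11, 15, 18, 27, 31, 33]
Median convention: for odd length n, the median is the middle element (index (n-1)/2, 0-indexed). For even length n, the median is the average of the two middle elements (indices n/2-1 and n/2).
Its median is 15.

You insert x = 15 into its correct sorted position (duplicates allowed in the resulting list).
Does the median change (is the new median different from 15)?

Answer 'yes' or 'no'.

Answer: no

Derivation:
Old median = 15
Insert x = 15
New median = 15
Changed? no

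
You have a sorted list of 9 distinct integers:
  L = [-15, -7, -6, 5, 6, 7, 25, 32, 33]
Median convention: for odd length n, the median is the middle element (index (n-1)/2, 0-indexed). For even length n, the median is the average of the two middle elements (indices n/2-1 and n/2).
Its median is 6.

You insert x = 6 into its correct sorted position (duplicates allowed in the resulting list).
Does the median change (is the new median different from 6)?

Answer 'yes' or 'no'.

Old median = 6
Insert x = 6
New median = 6
Changed? no

Answer: no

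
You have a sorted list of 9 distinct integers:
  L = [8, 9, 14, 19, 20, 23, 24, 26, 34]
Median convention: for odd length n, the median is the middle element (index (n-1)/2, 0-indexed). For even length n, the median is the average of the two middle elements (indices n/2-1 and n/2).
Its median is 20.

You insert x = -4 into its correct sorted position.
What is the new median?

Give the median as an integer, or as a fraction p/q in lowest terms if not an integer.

Old list (sorted, length 9): [8, 9, 14, 19, 20, 23, 24, 26, 34]
Old median = 20
Insert x = -4
Old length odd (9). Middle was index 4 = 20.
New length even (10). New median = avg of two middle elements.
x = -4: 0 elements are < x, 9 elements are > x.
New sorted list: [-4, 8, 9, 14, 19, 20, 23, 24, 26, 34]
New median = 39/2

Answer: 39/2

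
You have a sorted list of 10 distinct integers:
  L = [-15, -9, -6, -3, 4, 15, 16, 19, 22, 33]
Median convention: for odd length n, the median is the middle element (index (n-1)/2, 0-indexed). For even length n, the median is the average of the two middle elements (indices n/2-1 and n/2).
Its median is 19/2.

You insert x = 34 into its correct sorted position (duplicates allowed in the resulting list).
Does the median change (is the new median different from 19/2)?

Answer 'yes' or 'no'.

Answer: yes

Derivation:
Old median = 19/2
Insert x = 34
New median = 15
Changed? yes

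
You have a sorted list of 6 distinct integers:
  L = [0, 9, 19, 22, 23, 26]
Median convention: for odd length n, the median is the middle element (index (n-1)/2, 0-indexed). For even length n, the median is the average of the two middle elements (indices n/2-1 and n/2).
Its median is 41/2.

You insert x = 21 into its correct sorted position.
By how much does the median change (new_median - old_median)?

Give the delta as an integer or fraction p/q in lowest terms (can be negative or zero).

Answer: 1/2

Derivation:
Old median = 41/2
After inserting x = 21: new sorted = [0, 9, 19, 21, 22, 23, 26]
New median = 21
Delta = 21 - 41/2 = 1/2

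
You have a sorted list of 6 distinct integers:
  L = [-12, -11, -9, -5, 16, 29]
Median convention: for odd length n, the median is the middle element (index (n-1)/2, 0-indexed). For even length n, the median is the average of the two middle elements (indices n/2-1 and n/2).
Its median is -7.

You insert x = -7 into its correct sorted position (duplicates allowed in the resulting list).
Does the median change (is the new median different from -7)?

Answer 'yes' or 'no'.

Old median = -7
Insert x = -7
New median = -7
Changed? no

Answer: no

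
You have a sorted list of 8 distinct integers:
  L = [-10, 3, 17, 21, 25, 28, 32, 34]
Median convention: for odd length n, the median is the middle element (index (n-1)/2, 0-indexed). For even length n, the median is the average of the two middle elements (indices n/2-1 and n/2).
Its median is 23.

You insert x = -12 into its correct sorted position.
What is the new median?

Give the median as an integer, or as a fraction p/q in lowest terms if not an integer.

Answer: 21

Derivation:
Old list (sorted, length 8): [-10, 3, 17, 21, 25, 28, 32, 34]
Old median = 23
Insert x = -12
Old length even (8). Middle pair: indices 3,4 = 21,25.
New length odd (9). New median = single middle element.
x = -12: 0 elements are < x, 8 elements are > x.
New sorted list: [-12, -10, 3, 17, 21, 25, 28, 32, 34]
New median = 21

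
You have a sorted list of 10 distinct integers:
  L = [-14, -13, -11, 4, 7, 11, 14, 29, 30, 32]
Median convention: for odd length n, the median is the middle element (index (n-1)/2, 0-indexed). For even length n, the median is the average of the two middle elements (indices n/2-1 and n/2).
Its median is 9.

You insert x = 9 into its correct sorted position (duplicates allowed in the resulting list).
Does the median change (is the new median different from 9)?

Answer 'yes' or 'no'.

Answer: no

Derivation:
Old median = 9
Insert x = 9
New median = 9
Changed? no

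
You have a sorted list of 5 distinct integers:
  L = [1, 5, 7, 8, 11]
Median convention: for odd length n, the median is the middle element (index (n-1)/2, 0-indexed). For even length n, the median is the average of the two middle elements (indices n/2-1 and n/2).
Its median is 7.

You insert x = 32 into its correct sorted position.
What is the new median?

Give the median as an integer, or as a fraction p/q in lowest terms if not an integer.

Old list (sorted, length 5): [1, 5, 7, 8, 11]
Old median = 7
Insert x = 32
Old length odd (5). Middle was index 2 = 7.
New length even (6). New median = avg of two middle elements.
x = 32: 5 elements are < x, 0 elements are > x.
New sorted list: [1, 5, 7, 8, 11, 32]
New median = 15/2

Answer: 15/2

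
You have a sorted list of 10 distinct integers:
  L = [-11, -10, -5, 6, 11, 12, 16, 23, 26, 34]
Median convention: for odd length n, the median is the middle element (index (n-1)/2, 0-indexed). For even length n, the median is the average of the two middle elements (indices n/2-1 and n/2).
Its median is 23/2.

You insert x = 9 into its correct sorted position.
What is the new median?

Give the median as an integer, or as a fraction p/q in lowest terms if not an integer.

Answer: 11

Derivation:
Old list (sorted, length 10): [-11, -10, -5, 6, 11, 12, 16, 23, 26, 34]
Old median = 23/2
Insert x = 9
Old length even (10). Middle pair: indices 4,5 = 11,12.
New length odd (11). New median = single middle element.
x = 9: 4 elements are < x, 6 elements are > x.
New sorted list: [-11, -10, -5, 6, 9, 11, 12, 16, 23, 26, 34]
New median = 11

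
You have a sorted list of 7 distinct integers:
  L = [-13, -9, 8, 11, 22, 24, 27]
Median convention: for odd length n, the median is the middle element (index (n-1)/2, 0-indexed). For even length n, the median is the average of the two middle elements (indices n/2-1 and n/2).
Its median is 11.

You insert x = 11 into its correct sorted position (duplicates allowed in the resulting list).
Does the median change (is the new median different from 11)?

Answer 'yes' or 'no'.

Old median = 11
Insert x = 11
New median = 11
Changed? no

Answer: no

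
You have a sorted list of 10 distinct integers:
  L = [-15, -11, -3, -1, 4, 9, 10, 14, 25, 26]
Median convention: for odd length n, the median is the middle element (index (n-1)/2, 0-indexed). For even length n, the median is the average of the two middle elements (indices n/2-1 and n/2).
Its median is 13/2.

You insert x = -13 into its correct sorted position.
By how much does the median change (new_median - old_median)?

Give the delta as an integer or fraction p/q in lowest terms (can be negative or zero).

Answer: -5/2

Derivation:
Old median = 13/2
After inserting x = -13: new sorted = [-15, -13, -11, -3, -1, 4, 9, 10, 14, 25, 26]
New median = 4
Delta = 4 - 13/2 = -5/2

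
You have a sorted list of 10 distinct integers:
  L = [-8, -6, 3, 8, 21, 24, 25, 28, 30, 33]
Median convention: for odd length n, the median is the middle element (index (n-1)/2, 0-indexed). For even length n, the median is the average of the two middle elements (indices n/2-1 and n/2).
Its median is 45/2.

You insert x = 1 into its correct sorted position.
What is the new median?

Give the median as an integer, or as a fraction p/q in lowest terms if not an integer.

Old list (sorted, length 10): [-8, -6, 3, 8, 21, 24, 25, 28, 30, 33]
Old median = 45/2
Insert x = 1
Old length even (10). Middle pair: indices 4,5 = 21,24.
New length odd (11). New median = single middle element.
x = 1: 2 elements are < x, 8 elements are > x.
New sorted list: [-8, -6, 1, 3, 8, 21, 24, 25, 28, 30, 33]
New median = 21

Answer: 21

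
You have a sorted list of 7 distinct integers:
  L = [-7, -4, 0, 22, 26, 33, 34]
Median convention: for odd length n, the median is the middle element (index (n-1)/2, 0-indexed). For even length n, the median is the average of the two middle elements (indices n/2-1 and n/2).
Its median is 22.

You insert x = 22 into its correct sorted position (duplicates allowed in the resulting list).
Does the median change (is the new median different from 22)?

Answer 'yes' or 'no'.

Answer: no

Derivation:
Old median = 22
Insert x = 22
New median = 22
Changed? no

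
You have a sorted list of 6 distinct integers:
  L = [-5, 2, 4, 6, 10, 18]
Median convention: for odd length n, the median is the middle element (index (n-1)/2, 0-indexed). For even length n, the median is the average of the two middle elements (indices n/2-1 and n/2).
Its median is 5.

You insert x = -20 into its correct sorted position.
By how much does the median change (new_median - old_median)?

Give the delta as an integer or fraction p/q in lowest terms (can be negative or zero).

Answer: -1

Derivation:
Old median = 5
After inserting x = -20: new sorted = [-20, -5, 2, 4, 6, 10, 18]
New median = 4
Delta = 4 - 5 = -1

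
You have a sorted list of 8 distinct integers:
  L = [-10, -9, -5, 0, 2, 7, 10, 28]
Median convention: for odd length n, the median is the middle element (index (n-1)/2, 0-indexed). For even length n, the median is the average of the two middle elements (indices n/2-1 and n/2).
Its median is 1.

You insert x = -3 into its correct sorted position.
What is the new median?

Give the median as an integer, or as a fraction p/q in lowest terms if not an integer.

Answer: 0

Derivation:
Old list (sorted, length 8): [-10, -9, -5, 0, 2, 7, 10, 28]
Old median = 1
Insert x = -3
Old length even (8). Middle pair: indices 3,4 = 0,2.
New length odd (9). New median = single middle element.
x = -3: 3 elements are < x, 5 elements are > x.
New sorted list: [-10, -9, -5, -3, 0, 2, 7, 10, 28]
New median = 0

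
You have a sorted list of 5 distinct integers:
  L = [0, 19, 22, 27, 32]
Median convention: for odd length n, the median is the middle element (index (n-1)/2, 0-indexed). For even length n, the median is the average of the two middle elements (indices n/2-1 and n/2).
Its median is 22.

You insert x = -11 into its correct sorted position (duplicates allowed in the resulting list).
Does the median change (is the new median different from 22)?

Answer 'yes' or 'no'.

Answer: yes

Derivation:
Old median = 22
Insert x = -11
New median = 41/2
Changed? yes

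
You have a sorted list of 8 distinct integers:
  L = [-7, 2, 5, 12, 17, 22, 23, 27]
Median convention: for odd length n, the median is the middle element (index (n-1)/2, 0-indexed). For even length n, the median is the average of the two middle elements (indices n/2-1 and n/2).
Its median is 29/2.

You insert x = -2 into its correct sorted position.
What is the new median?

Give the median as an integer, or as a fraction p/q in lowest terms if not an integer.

Answer: 12

Derivation:
Old list (sorted, length 8): [-7, 2, 5, 12, 17, 22, 23, 27]
Old median = 29/2
Insert x = -2
Old length even (8). Middle pair: indices 3,4 = 12,17.
New length odd (9). New median = single middle element.
x = -2: 1 elements are < x, 7 elements are > x.
New sorted list: [-7, -2, 2, 5, 12, 17, 22, 23, 27]
New median = 12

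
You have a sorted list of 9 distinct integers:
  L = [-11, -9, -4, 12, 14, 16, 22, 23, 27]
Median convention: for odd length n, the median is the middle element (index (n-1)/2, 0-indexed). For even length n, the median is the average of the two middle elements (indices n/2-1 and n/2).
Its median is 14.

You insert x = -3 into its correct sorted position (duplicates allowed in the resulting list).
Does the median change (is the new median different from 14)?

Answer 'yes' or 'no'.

Answer: yes

Derivation:
Old median = 14
Insert x = -3
New median = 13
Changed? yes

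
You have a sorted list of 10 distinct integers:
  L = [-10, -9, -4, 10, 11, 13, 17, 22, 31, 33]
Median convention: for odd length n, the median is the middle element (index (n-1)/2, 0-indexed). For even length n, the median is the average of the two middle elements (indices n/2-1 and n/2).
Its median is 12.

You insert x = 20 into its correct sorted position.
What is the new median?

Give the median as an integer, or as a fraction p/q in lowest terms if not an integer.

Answer: 13

Derivation:
Old list (sorted, length 10): [-10, -9, -4, 10, 11, 13, 17, 22, 31, 33]
Old median = 12
Insert x = 20
Old length even (10). Middle pair: indices 4,5 = 11,13.
New length odd (11). New median = single middle element.
x = 20: 7 elements are < x, 3 elements are > x.
New sorted list: [-10, -9, -4, 10, 11, 13, 17, 20, 22, 31, 33]
New median = 13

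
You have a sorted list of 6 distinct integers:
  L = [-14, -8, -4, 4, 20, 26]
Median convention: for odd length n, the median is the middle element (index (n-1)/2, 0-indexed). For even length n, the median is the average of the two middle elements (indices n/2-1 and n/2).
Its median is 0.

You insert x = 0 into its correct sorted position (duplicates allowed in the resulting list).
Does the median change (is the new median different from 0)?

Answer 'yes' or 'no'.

Old median = 0
Insert x = 0
New median = 0
Changed? no

Answer: no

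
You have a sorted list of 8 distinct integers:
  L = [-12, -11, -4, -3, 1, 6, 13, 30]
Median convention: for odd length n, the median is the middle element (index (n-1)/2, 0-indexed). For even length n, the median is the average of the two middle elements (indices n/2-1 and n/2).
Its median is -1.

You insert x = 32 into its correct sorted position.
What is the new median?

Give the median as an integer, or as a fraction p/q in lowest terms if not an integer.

Answer: 1

Derivation:
Old list (sorted, length 8): [-12, -11, -4, -3, 1, 6, 13, 30]
Old median = -1
Insert x = 32
Old length even (8). Middle pair: indices 3,4 = -3,1.
New length odd (9). New median = single middle element.
x = 32: 8 elements are < x, 0 elements are > x.
New sorted list: [-12, -11, -4, -3, 1, 6, 13, 30, 32]
New median = 1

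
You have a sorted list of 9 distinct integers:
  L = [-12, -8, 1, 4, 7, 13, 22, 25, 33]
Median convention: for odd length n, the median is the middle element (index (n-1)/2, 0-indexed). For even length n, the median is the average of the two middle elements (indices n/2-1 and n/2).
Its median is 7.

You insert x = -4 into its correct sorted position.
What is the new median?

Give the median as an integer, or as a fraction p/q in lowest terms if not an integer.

Answer: 11/2

Derivation:
Old list (sorted, length 9): [-12, -8, 1, 4, 7, 13, 22, 25, 33]
Old median = 7
Insert x = -4
Old length odd (9). Middle was index 4 = 7.
New length even (10). New median = avg of two middle elements.
x = -4: 2 elements are < x, 7 elements are > x.
New sorted list: [-12, -8, -4, 1, 4, 7, 13, 22, 25, 33]
New median = 11/2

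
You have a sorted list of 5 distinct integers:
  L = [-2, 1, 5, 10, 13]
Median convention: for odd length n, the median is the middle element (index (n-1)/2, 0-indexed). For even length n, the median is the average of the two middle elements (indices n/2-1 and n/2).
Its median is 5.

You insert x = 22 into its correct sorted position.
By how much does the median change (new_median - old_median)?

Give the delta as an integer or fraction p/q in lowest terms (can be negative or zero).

Answer: 5/2

Derivation:
Old median = 5
After inserting x = 22: new sorted = [-2, 1, 5, 10, 13, 22]
New median = 15/2
Delta = 15/2 - 5 = 5/2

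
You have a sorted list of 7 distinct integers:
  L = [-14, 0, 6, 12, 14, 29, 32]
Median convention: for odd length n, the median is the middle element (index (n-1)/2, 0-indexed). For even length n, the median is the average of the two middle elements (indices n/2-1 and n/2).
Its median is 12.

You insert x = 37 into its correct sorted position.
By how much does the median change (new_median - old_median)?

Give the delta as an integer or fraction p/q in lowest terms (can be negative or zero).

Old median = 12
After inserting x = 37: new sorted = [-14, 0, 6, 12, 14, 29, 32, 37]
New median = 13
Delta = 13 - 12 = 1

Answer: 1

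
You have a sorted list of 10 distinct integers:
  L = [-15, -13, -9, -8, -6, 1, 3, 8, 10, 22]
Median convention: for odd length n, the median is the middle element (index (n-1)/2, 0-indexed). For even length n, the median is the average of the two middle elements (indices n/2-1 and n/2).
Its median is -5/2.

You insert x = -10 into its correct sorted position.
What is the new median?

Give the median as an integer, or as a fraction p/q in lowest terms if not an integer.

Answer: -6

Derivation:
Old list (sorted, length 10): [-15, -13, -9, -8, -6, 1, 3, 8, 10, 22]
Old median = -5/2
Insert x = -10
Old length even (10). Middle pair: indices 4,5 = -6,1.
New length odd (11). New median = single middle element.
x = -10: 2 elements are < x, 8 elements are > x.
New sorted list: [-15, -13, -10, -9, -8, -6, 1, 3, 8, 10, 22]
New median = -6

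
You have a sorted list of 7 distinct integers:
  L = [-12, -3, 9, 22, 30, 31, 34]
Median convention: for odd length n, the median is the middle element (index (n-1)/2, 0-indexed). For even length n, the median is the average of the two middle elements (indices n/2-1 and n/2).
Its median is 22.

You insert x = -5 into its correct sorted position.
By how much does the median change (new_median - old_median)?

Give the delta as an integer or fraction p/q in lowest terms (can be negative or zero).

Old median = 22
After inserting x = -5: new sorted = [-12, -5, -3, 9, 22, 30, 31, 34]
New median = 31/2
Delta = 31/2 - 22 = -13/2

Answer: -13/2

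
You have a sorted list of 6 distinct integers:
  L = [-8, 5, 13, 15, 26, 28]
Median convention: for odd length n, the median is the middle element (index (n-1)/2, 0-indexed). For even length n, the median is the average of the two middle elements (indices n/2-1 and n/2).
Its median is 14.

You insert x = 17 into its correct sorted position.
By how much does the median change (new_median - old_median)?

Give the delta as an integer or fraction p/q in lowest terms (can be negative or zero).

Answer: 1

Derivation:
Old median = 14
After inserting x = 17: new sorted = [-8, 5, 13, 15, 17, 26, 28]
New median = 15
Delta = 15 - 14 = 1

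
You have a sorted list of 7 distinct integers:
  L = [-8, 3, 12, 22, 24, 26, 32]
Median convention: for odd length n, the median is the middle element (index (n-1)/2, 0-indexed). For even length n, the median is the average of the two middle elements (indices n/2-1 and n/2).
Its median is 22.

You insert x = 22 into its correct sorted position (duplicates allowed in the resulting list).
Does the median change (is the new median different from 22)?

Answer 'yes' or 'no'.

Answer: no

Derivation:
Old median = 22
Insert x = 22
New median = 22
Changed? no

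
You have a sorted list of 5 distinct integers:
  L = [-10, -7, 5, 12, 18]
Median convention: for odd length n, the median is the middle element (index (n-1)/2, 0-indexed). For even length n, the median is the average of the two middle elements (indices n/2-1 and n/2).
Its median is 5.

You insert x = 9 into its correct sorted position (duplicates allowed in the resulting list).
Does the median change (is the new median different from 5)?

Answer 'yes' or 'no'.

Old median = 5
Insert x = 9
New median = 7
Changed? yes

Answer: yes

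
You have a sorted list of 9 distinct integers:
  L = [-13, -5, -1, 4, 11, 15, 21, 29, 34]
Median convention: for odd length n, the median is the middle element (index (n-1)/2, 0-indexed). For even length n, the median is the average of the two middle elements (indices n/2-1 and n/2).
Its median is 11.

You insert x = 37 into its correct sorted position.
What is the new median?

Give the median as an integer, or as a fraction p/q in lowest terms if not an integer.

Old list (sorted, length 9): [-13, -5, -1, 4, 11, 15, 21, 29, 34]
Old median = 11
Insert x = 37
Old length odd (9). Middle was index 4 = 11.
New length even (10). New median = avg of two middle elements.
x = 37: 9 elements are < x, 0 elements are > x.
New sorted list: [-13, -5, -1, 4, 11, 15, 21, 29, 34, 37]
New median = 13

Answer: 13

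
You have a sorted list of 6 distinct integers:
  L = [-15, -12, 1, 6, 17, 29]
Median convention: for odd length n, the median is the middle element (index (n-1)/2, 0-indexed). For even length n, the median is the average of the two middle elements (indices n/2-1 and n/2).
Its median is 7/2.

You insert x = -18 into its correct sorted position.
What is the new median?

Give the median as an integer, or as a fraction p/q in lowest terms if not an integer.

Answer: 1

Derivation:
Old list (sorted, length 6): [-15, -12, 1, 6, 17, 29]
Old median = 7/2
Insert x = -18
Old length even (6). Middle pair: indices 2,3 = 1,6.
New length odd (7). New median = single middle element.
x = -18: 0 elements are < x, 6 elements are > x.
New sorted list: [-18, -15, -12, 1, 6, 17, 29]
New median = 1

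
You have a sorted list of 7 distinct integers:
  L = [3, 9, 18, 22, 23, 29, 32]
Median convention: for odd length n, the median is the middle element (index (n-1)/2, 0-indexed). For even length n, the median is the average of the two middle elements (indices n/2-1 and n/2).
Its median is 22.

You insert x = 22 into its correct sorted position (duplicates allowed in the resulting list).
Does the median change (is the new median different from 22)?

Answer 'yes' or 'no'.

Answer: no

Derivation:
Old median = 22
Insert x = 22
New median = 22
Changed? no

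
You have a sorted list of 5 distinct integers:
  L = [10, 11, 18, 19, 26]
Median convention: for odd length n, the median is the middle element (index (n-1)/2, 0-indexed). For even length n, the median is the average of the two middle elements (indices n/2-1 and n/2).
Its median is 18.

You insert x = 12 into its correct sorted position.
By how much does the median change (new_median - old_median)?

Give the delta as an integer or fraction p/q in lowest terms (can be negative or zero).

Answer: -3

Derivation:
Old median = 18
After inserting x = 12: new sorted = [10, 11, 12, 18, 19, 26]
New median = 15
Delta = 15 - 18 = -3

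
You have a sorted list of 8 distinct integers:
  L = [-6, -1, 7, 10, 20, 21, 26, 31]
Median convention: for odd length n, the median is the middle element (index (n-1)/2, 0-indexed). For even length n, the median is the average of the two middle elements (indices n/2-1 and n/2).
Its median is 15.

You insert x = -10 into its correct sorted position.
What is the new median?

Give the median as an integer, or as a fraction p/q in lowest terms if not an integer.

Old list (sorted, length 8): [-6, -1, 7, 10, 20, 21, 26, 31]
Old median = 15
Insert x = -10
Old length even (8). Middle pair: indices 3,4 = 10,20.
New length odd (9). New median = single middle element.
x = -10: 0 elements are < x, 8 elements are > x.
New sorted list: [-10, -6, -1, 7, 10, 20, 21, 26, 31]
New median = 10

Answer: 10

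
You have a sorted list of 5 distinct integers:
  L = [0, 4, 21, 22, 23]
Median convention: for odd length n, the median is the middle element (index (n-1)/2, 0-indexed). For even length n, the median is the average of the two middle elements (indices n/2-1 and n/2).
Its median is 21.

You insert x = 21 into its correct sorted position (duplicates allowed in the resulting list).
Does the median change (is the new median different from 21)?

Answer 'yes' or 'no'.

Answer: no

Derivation:
Old median = 21
Insert x = 21
New median = 21
Changed? no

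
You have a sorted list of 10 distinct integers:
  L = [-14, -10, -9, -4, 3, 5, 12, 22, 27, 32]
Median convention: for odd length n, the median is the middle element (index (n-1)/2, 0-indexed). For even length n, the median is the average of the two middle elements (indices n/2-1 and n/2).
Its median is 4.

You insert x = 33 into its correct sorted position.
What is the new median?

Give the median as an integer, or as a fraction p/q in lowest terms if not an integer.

Old list (sorted, length 10): [-14, -10, -9, -4, 3, 5, 12, 22, 27, 32]
Old median = 4
Insert x = 33
Old length even (10). Middle pair: indices 4,5 = 3,5.
New length odd (11). New median = single middle element.
x = 33: 10 elements are < x, 0 elements are > x.
New sorted list: [-14, -10, -9, -4, 3, 5, 12, 22, 27, 32, 33]
New median = 5

Answer: 5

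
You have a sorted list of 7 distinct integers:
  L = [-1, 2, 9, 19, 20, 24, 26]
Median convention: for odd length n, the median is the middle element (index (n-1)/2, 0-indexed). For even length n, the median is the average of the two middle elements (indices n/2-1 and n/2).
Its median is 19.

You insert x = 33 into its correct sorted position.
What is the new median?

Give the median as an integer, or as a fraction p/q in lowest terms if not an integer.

Old list (sorted, length 7): [-1, 2, 9, 19, 20, 24, 26]
Old median = 19
Insert x = 33
Old length odd (7). Middle was index 3 = 19.
New length even (8). New median = avg of two middle elements.
x = 33: 7 elements are < x, 0 elements are > x.
New sorted list: [-1, 2, 9, 19, 20, 24, 26, 33]
New median = 39/2

Answer: 39/2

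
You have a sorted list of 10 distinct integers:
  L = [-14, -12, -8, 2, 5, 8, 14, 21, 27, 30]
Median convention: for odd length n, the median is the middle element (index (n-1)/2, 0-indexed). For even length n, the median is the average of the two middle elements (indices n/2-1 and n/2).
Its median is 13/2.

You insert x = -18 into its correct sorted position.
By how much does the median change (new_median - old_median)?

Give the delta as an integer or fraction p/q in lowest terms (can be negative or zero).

Old median = 13/2
After inserting x = -18: new sorted = [-18, -14, -12, -8, 2, 5, 8, 14, 21, 27, 30]
New median = 5
Delta = 5 - 13/2 = -3/2

Answer: -3/2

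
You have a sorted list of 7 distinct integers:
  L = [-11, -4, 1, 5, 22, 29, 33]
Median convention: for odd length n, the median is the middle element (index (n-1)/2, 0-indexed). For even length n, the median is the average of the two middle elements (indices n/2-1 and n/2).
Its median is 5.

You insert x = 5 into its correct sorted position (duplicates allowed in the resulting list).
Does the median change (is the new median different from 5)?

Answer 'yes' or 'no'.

Old median = 5
Insert x = 5
New median = 5
Changed? no

Answer: no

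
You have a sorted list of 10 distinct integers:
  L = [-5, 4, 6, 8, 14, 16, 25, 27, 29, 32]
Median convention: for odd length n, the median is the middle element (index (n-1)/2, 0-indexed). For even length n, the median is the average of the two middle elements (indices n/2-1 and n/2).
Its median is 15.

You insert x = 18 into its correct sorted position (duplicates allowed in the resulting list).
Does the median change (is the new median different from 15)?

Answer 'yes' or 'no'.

Old median = 15
Insert x = 18
New median = 16
Changed? yes

Answer: yes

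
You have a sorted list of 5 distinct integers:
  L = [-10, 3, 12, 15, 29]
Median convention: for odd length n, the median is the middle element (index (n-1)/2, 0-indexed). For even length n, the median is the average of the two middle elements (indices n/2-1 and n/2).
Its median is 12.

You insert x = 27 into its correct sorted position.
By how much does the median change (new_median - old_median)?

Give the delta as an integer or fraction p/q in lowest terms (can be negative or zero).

Old median = 12
After inserting x = 27: new sorted = [-10, 3, 12, 15, 27, 29]
New median = 27/2
Delta = 27/2 - 12 = 3/2

Answer: 3/2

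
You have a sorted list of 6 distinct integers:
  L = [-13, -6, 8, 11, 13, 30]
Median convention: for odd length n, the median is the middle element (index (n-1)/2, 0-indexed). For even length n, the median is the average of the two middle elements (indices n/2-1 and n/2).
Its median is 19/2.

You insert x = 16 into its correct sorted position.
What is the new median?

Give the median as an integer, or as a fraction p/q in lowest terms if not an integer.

Answer: 11

Derivation:
Old list (sorted, length 6): [-13, -6, 8, 11, 13, 30]
Old median = 19/2
Insert x = 16
Old length even (6). Middle pair: indices 2,3 = 8,11.
New length odd (7). New median = single middle element.
x = 16: 5 elements are < x, 1 elements are > x.
New sorted list: [-13, -6, 8, 11, 13, 16, 30]
New median = 11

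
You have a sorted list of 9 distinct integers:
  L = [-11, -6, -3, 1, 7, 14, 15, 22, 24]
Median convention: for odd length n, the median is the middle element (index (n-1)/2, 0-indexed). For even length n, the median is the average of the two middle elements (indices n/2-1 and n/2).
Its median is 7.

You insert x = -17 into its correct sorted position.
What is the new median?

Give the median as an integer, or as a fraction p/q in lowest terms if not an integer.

Old list (sorted, length 9): [-11, -6, -3, 1, 7, 14, 15, 22, 24]
Old median = 7
Insert x = -17
Old length odd (9). Middle was index 4 = 7.
New length even (10). New median = avg of two middle elements.
x = -17: 0 elements are < x, 9 elements are > x.
New sorted list: [-17, -11, -6, -3, 1, 7, 14, 15, 22, 24]
New median = 4

Answer: 4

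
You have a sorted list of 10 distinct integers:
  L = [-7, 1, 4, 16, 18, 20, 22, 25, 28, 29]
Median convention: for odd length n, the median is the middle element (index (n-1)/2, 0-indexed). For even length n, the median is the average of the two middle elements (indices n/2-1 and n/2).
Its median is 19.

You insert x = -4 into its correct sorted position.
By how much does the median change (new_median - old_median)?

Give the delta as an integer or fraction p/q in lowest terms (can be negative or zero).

Old median = 19
After inserting x = -4: new sorted = [-7, -4, 1, 4, 16, 18, 20, 22, 25, 28, 29]
New median = 18
Delta = 18 - 19 = -1

Answer: -1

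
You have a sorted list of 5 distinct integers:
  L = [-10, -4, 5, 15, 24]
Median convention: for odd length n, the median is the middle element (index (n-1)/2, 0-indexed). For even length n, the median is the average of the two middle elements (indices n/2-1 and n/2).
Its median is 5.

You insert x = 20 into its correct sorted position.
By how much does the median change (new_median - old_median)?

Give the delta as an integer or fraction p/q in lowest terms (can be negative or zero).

Old median = 5
After inserting x = 20: new sorted = [-10, -4, 5, 15, 20, 24]
New median = 10
Delta = 10 - 5 = 5

Answer: 5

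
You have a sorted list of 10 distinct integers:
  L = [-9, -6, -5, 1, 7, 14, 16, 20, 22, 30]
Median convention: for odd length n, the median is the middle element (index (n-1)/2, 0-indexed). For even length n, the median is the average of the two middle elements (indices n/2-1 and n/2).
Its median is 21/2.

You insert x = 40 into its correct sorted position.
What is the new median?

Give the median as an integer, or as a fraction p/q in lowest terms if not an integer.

Answer: 14

Derivation:
Old list (sorted, length 10): [-9, -6, -5, 1, 7, 14, 16, 20, 22, 30]
Old median = 21/2
Insert x = 40
Old length even (10). Middle pair: indices 4,5 = 7,14.
New length odd (11). New median = single middle element.
x = 40: 10 elements are < x, 0 elements are > x.
New sorted list: [-9, -6, -5, 1, 7, 14, 16, 20, 22, 30, 40]
New median = 14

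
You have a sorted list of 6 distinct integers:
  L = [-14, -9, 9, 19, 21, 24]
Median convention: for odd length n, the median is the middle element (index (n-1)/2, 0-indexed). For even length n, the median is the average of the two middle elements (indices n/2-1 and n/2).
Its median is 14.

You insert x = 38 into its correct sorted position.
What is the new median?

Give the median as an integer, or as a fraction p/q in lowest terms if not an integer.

Answer: 19

Derivation:
Old list (sorted, length 6): [-14, -9, 9, 19, 21, 24]
Old median = 14
Insert x = 38
Old length even (6). Middle pair: indices 2,3 = 9,19.
New length odd (7). New median = single middle element.
x = 38: 6 elements are < x, 0 elements are > x.
New sorted list: [-14, -9, 9, 19, 21, 24, 38]
New median = 19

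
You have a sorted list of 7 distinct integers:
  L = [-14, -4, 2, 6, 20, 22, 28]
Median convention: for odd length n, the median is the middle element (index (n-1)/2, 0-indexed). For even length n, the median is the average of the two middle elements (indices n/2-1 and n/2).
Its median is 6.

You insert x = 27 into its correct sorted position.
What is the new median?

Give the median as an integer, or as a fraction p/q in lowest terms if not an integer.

Old list (sorted, length 7): [-14, -4, 2, 6, 20, 22, 28]
Old median = 6
Insert x = 27
Old length odd (7). Middle was index 3 = 6.
New length even (8). New median = avg of two middle elements.
x = 27: 6 elements are < x, 1 elements are > x.
New sorted list: [-14, -4, 2, 6, 20, 22, 27, 28]
New median = 13

Answer: 13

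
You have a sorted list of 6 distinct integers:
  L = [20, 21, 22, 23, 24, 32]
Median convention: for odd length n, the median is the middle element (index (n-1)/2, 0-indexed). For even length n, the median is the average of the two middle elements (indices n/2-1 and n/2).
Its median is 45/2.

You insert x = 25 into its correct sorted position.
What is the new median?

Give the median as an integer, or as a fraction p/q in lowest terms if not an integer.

Answer: 23

Derivation:
Old list (sorted, length 6): [20, 21, 22, 23, 24, 32]
Old median = 45/2
Insert x = 25
Old length even (6). Middle pair: indices 2,3 = 22,23.
New length odd (7). New median = single middle element.
x = 25: 5 elements are < x, 1 elements are > x.
New sorted list: [20, 21, 22, 23, 24, 25, 32]
New median = 23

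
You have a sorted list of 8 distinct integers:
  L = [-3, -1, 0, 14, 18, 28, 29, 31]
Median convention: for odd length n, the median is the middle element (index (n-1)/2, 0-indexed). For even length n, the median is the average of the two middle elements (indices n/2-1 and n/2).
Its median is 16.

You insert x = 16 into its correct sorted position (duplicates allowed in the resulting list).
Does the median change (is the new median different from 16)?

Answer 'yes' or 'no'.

Answer: no

Derivation:
Old median = 16
Insert x = 16
New median = 16
Changed? no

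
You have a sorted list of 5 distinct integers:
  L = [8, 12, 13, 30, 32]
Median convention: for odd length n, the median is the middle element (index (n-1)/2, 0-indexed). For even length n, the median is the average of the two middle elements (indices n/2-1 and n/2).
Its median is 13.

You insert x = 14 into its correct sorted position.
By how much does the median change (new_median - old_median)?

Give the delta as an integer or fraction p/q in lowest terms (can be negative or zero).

Old median = 13
After inserting x = 14: new sorted = [8, 12, 13, 14, 30, 32]
New median = 27/2
Delta = 27/2 - 13 = 1/2

Answer: 1/2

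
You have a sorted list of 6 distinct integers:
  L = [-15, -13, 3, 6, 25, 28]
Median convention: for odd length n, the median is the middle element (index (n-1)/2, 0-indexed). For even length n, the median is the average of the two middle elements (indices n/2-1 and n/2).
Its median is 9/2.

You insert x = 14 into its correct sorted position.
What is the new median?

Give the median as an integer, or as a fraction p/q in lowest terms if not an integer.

Old list (sorted, length 6): [-15, -13, 3, 6, 25, 28]
Old median = 9/2
Insert x = 14
Old length even (6). Middle pair: indices 2,3 = 3,6.
New length odd (7). New median = single middle element.
x = 14: 4 elements are < x, 2 elements are > x.
New sorted list: [-15, -13, 3, 6, 14, 25, 28]
New median = 6

Answer: 6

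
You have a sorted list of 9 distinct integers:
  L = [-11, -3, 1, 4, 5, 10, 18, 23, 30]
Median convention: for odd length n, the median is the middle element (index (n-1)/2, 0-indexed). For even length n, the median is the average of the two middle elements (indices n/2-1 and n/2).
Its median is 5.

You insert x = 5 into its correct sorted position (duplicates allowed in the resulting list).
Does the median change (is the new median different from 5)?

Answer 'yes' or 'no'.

Answer: no

Derivation:
Old median = 5
Insert x = 5
New median = 5
Changed? no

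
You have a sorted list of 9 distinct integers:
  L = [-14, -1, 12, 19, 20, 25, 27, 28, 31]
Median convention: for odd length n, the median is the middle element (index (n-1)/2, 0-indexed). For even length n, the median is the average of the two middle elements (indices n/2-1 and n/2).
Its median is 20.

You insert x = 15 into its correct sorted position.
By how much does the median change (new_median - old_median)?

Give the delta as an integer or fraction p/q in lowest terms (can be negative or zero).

Old median = 20
After inserting x = 15: new sorted = [-14, -1, 12, 15, 19, 20, 25, 27, 28, 31]
New median = 39/2
Delta = 39/2 - 20 = -1/2

Answer: -1/2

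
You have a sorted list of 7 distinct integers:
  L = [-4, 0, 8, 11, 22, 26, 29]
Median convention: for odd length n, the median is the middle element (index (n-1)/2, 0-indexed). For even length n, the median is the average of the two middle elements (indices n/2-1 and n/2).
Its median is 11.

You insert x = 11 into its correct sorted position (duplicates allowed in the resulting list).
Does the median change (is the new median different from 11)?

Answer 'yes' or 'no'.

Answer: no

Derivation:
Old median = 11
Insert x = 11
New median = 11
Changed? no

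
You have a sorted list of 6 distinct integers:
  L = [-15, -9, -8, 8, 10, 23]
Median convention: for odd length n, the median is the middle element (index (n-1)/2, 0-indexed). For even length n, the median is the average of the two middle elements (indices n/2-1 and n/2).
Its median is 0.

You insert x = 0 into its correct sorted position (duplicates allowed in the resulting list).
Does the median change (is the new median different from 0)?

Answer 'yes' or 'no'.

Answer: no

Derivation:
Old median = 0
Insert x = 0
New median = 0
Changed? no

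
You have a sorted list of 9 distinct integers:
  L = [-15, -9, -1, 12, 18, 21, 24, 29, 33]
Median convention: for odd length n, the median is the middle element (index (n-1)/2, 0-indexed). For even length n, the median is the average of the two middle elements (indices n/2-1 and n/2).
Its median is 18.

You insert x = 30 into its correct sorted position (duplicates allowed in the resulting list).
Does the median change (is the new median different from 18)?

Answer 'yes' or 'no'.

Old median = 18
Insert x = 30
New median = 39/2
Changed? yes

Answer: yes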